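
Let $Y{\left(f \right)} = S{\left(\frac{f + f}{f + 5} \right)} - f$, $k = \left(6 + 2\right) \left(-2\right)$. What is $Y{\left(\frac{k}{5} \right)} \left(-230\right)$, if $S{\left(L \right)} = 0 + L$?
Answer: $\frac{736}{9} \approx 81.778$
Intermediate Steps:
$S{\left(L \right)} = L$
$k = -16$ ($k = 8 \left(-2\right) = -16$)
$Y{\left(f \right)} = - f + \frac{2 f}{5 + f}$ ($Y{\left(f \right)} = \frac{f + f}{f + 5} - f = \frac{2 f}{5 + f} - f = - f + \frac{2 f}{5 + f}$)
$Y{\left(\frac{k}{5} \right)} \left(-230\right) = \frac{- \frac{16}{5} \left(-3 - - \frac{16}{5}\right)}{5 - \frac{16}{5}} \left(-230\right) = \frac{\left(-16\right) \frac{1}{5} \left(-3 - \left(-16\right) \frac{1}{5}\right)}{5 - \frac{16}{5}} \left(-230\right) = - \frac{16 \left(-3 - - \frac{16}{5}\right)}{5 \left(5 - \frac{16}{5}\right)} \left(-230\right) = - \frac{16 \left(-3 + \frac{16}{5}\right)}{5 \cdot \frac{9}{5}} \left(-230\right) = \left(- \frac{16}{5}\right) \frac{5}{9} \cdot \frac{1}{5} \left(-230\right) = \left(- \frac{16}{45}\right) \left(-230\right) = \frac{736}{9}$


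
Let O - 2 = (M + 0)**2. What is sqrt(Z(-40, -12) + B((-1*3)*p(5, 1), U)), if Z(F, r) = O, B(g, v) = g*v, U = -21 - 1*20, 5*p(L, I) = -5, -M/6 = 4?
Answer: sqrt(455) ≈ 21.331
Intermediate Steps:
M = -24 (M = -6*4 = -24)
p(L, I) = -1 (p(L, I) = (1/5)*(-5) = -1)
U = -41 (U = -21 - 20 = -41)
O = 578 (O = 2 + (-24 + 0)**2 = 2 + (-24)**2 = 2 + 576 = 578)
Z(F, r) = 578
sqrt(Z(-40, -12) + B((-1*3)*p(5, 1), U)) = sqrt(578 + (-1*3*(-1))*(-41)) = sqrt(578 - 3*(-1)*(-41)) = sqrt(578 + 3*(-41)) = sqrt(578 - 123) = sqrt(455)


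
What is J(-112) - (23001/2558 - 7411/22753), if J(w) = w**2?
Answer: 729583686241/58202174 ≈ 12535.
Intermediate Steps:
J(-112) - (23001/2558 - 7411/22753) = (-112)**2 - (23001/2558 - 7411/22753) = 12544 - (23001*(1/2558) - 7411*1/22753) = 12544 - (23001/2558 - 7411/22753) = 12544 - 1*504384415/58202174 = 12544 - 504384415/58202174 = 729583686241/58202174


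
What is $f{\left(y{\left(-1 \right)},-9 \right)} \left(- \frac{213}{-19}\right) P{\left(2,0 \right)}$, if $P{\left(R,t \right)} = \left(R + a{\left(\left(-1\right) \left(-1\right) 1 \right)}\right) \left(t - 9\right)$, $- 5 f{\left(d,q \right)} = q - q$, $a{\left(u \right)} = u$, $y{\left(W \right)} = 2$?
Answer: $0$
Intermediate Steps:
$f{\left(d,q \right)} = 0$ ($f{\left(d,q \right)} = - \frac{q - q}{5} = \left(- \frac{1}{5}\right) 0 = 0$)
$P{\left(R,t \right)} = \left(1 + R\right) \left(-9 + t\right)$ ($P{\left(R,t \right)} = \left(R + \left(-1\right) \left(-1\right) 1\right) \left(t - 9\right) = \left(R + 1 \cdot 1\right) \left(-9 + t\right) = \left(R + 1\right) \left(-9 + t\right) = \left(1 + R\right) \left(-9 + t\right)$)
$f{\left(y{\left(-1 \right)},-9 \right)} \left(- \frac{213}{-19}\right) P{\left(2,0 \right)} = 0 \left(- \frac{213}{-19}\right) \left(-9 + 0 - 18 + 2 \cdot 0\right) = 0 \left(\left(-213\right) \left(- \frac{1}{19}\right)\right) \left(-9 + 0 - 18 + 0\right) = 0 \cdot \frac{213}{19} \left(-27\right) = 0 \left(-27\right) = 0$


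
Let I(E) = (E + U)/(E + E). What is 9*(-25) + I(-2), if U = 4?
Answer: -451/2 ≈ -225.50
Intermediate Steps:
I(E) = (4 + E)/(2*E) (I(E) = (E + 4)/(E + E) = (4 + E)/((2*E)) = (4 + E)*(1/(2*E)) = (4 + E)/(2*E))
9*(-25) + I(-2) = 9*(-25) + (½)*(4 - 2)/(-2) = -225 + (½)*(-½)*2 = -225 - ½ = -451/2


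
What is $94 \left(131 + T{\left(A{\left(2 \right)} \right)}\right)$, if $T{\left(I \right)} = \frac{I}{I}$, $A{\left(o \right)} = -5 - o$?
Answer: $12408$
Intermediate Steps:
$T{\left(I \right)} = 1$
$94 \left(131 + T{\left(A{\left(2 \right)} \right)}\right) = 94 \left(131 + 1\right) = 94 \cdot 132 = 12408$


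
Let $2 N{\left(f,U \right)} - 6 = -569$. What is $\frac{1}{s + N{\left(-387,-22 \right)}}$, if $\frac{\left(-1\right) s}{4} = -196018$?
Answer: $\frac{2}{1567581} \approx 1.2759 \cdot 10^{-6}$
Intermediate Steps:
$s = 784072$ ($s = \left(-4\right) \left(-196018\right) = 784072$)
$N{\left(f,U \right)} = - \frac{563}{2}$ ($N{\left(f,U \right)} = 3 + \frac{1}{2} \left(-569\right) = 3 - \frac{569}{2} = - \frac{563}{2}$)
$\frac{1}{s + N{\left(-387,-22 \right)}} = \frac{1}{784072 - \frac{563}{2}} = \frac{1}{\frac{1567581}{2}} = \frac{2}{1567581}$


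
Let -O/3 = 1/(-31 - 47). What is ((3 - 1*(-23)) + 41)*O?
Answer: 67/26 ≈ 2.5769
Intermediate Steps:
O = 1/26 (O = -3/(-31 - 47) = -3/(-78) = -3*(-1/78) = 1/26 ≈ 0.038462)
((3 - 1*(-23)) + 41)*O = ((3 - 1*(-23)) + 41)*(1/26) = ((3 + 23) + 41)*(1/26) = (26 + 41)*(1/26) = 67*(1/26) = 67/26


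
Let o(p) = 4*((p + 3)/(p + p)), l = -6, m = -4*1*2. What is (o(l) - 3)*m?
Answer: 16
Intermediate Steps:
m = -8 (m = -4*2 = -8)
o(p) = 2*(3 + p)/p (o(p) = 4*((3 + p)/((2*p))) = 4*((3 + p)*(1/(2*p))) = 4*((3 + p)/(2*p)) = 2*(3 + p)/p)
(o(l) - 3)*m = ((2 + 6/(-6)) - 3)*(-8) = ((2 + 6*(-⅙)) - 3)*(-8) = ((2 - 1) - 3)*(-8) = (1 - 3)*(-8) = -2*(-8) = 16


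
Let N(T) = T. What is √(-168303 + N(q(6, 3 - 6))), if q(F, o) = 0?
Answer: I*√168303 ≈ 410.25*I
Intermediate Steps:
√(-168303 + N(q(6, 3 - 6))) = √(-168303 + 0) = √(-168303) = I*√168303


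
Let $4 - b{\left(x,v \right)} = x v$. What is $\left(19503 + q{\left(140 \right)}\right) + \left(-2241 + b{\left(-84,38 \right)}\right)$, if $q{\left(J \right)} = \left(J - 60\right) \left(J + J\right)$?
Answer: $42858$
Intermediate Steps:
$q{\left(J \right)} = 2 J \left(-60 + J\right)$ ($q{\left(J \right)} = \left(-60 + J\right) 2 J = 2 J \left(-60 + J\right)$)
$b{\left(x,v \right)} = 4 - v x$ ($b{\left(x,v \right)} = 4 - x v = 4 - v x$)
$\left(19503 + q{\left(140 \right)}\right) + \left(-2241 + b{\left(-84,38 \right)}\right) = \left(19503 + 2 \cdot 140 \left(-60 + 140\right)\right) - \left(2237 - 3192\right) = \left(19503 + 2 \cdot 140 \cdot 80\right) + \left(-2241 + \left(4 + 3192\right)\right) = \left(19503 + 22400\right) + \left(-2241 + 3196\right) = 41903 + 955 = 42858$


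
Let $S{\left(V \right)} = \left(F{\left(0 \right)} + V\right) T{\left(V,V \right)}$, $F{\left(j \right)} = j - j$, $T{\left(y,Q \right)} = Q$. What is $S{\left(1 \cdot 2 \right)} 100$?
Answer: $400$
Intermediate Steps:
$F{\left(j \right)} = 0$
$S{\left(V \right)} = V^{2}$ ($S{\left(V \right)} = \left(0 + V\right) V = V V = V^{2}$)
$S{\left(1 \cdot 2 \right)} 100 = \left(1 \cdot 2\right)^{2} \cdot 100 = 2^{2} \cdot 100 = 4 \cdot 100 = 400$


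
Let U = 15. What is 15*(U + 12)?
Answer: 405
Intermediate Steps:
15*(U + 12) = 15*(15 + 12) = 15*27 = 405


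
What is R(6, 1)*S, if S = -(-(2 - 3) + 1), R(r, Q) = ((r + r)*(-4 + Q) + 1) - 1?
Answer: 72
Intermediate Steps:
R(r, Q) = 2*r*(-4 + Q) (R(r, Q) = ((2*r)*(-4 + Q) + 1) - 1 = (2*r*(-4 + Q) + 1) - 1 = (1 + 2*r*(-4 + Q)) - 1 = 2*r*(-4 + Q))
S = -2 (S = -(-1*(-1) + 1) = -(1 + 1) = -1*2 = -2)
R(6, 1)*S = (2*6*(-4 + 1))*(-2) = (2*6*(-3))*(-2) = -36*(-2) = 72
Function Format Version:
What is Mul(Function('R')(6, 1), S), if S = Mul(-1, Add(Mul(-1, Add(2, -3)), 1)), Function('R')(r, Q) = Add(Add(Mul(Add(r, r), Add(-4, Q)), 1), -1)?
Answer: 72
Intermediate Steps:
Function('R')(r, Q) = Mul(2, r, Add(-4, Q)) (Function('R')(r, Q) = Add(Add(Mul(Mul(2, r), Add(-4, Q)), 1), -1) = Add(Add(Mul(2, r, Add(-4, Q)), 1), -1) = Add(Add(1, Mul(2, r, Add(-4, Q))), -1) = Mul(2, r, Add(-4, Q)))
S = -2 (S = Mul(-1, Add(Mul(-1, -1), 1)) = Mul(-1, Add(1, 1)) = Mul(-1, 2) = -2)
Mul(Function('R')(6, 1), S) = Mul(Mul(2, 6, Add(-4, 1)), -2) = Mul(Mul(2, 6, -3), -2) = Mul(-36, -2) = 72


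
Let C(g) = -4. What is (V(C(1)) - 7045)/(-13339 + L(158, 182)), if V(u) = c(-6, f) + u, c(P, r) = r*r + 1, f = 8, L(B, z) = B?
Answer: 6984/13181 ≈ 0.52985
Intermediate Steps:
c(P, r) = 1 + r**2 (c(P, r) = r**2 + 1 = 1 + r**2)
V(u) = 65 + u (V(u) = (1 + 8**2) + u = (1 + 64) + u = 65 + u)
(V(C(1)) - 7045)/(-13339 + L(158, 182)) = ((65 - 4) - 7045)/(-13339 + 158) = (61 - 7045)/(-13181) = -6984*(-1/13181) = 6984/13181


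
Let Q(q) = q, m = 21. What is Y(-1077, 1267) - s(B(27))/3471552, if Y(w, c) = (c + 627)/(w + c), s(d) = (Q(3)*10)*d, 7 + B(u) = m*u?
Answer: 4889827/490770 ≈ 9.9636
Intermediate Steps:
B(u) = -7 + 21*u
s(d) = 30*d (s(d) = (3*10)*d = 30*d)
Y(w, c) = (627 + c)/(c + w)
Y(-1077, 1267) - s(B(27))/3471552 = (627 + 1267)/(1267 - 1077) - 30*(-7 + 21*27)/3471552 = 1894/190 - 30*(-7 + 567)/3471552 = (1/190)*1894 - 30*560/3471552 = 947/95 - 16800/3471552 = 947/95 - 1*25/5166 = 947/95 - 25/5166 = 4889827/490770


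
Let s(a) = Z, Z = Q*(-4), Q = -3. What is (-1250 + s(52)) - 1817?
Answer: -3055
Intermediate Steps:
Z = 12 (Z = -3*(-4) = 12)
s(a) = 12
(-1250 + s(52)) - 1817 = (-1250 + 12) - 1817 = -1238 - 1817 = -3055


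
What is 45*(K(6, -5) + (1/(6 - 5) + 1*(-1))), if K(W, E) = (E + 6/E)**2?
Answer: 8649/5 ≈ 1729.8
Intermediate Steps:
45*(K(6, -5) + (1/(6 - 5) + 1*(-1))) = 45*((6 + (-5)**2)**2/(-5)**2 + (1/(6 - 5) + 1*(-1))) = 45*((6 + 25)**2/25 + (1/1 - 1)) = 45*((1/25)*31**2 + (1 - 1)) = 45*((1/25)*961 + 0) = 45*(961/25 + 0) = 45*(961/25) = 8649/5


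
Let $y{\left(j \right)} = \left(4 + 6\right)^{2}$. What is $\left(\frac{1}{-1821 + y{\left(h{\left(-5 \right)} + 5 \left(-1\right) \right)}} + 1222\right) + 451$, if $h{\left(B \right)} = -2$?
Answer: $\frac{2879232}{1721} \approx 1673.0$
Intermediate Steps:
$y{\left(j \right)} = 100$ ($y{\left(j \right)} = 10^{2} = 100$)
$\left(\frac{1}{-1821 + y{\left(h{\left(-5 \right)} + 5 \left(-1\right) \right)}} + 1222\right) + 451 = \left(\frac{1}{-1821 + 100} + 1222\right) + 451 = \left(\frac{1}{-1721} + 1222\right) + 451 = \left(- \frac{1}{1721} + 1222\right) + 451 = \frac{2103061}{1721} + 451 = \frac{2879232}{1721}$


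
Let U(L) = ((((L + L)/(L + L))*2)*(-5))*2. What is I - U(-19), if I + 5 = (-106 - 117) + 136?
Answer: -72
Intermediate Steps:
U(L) = -20 (U(L) = ((((2*L)/((2*L)))*2)*(-5))*2 = ((((2*L)*(1/(2*L)))*2)*(-5))*2 = ((1*2)*(-5))*2 = (2*(-5))*2 = -10*2 = -20)
I = -92 (I = -5 + ((-106 - 117) + 136) = -5 + (-223 + 136) = -5 - 87 = -92)
I - U(-19) = -92 - 1*(-20) = -92 + 20 = -72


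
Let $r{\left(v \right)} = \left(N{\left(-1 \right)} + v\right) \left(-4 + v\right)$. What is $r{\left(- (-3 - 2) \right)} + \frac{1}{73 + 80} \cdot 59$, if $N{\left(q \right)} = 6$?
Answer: $\frac{1742}{153} \approx 11.386$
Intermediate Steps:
$r{\left(v \right)} = \left(-4 + v\right) \left(6 + v\right)$ ($r{\left(v \right)} = \left(6 + v\right) \left(-4 + v\right) = \left(-4 + v\right) \left(6 + v\right)$)
$r{\left(- (-3 - 2) \right)} + \frac{1}{73 + 80} \cdot 59 = \left(-24 + \left(- (-3 - 2)\right)^{2} + 2 \left(- (-3 - 2)\right)\right) + \frac{1}{73 + 80} \cdot 59 = \left(-24 + \left(\left(-1\right) \left(-5\right)\right)^{2} + 2 \left(\left(-1\right) \left(-5\right)\right)\right) + \frac{1}{153} \cdot 59 = \left(-24 + 5^{2} + 2 \cdot 5\right) + \frac{1}{153} \cdot 59 = \left(-24 + 25 + 10\right) + \frac{59}{153} = 11 + \frac{59}{153} = \frac{1742}{153}$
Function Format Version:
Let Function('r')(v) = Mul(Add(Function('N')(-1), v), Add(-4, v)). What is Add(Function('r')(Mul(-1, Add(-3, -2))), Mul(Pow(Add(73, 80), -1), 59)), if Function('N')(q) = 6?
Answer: Rational(1742, 153) ≈ 11.386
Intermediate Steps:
Function('r')(v) = Mul(Add(-4, v), Add(6, v)) (Function('r')(v) = Mul(Add(6, v), Add(-4, v)) = Mul(Add(-4, v), Add(6, v)))
Add(Function('r')(Mul(-1, Add(-3, -2))), Mul(Pow(Add(73, 80), -1), 59)) = Add(Add(-24, Pow(Mul(-1, Add(-3, -2)), 2), Mul(2, Mul(-1, Add(-3, -2)))), Mul(Pow(Add(73, 80), -1), 59)) = Add(Add(-24, Pow(Mul(-1, -5), 2), Mul(2, Mul(-1, -5))), Mul(Pow(153, -1), 59)) = Add(Add(-24, Pow(5, 2), Mul(2, 5)), Mul(Rational(1, 153), 59)) = Add(Add(-24, 25, 10), Rational(59, 153)) = Add(11, Rational(59, 153)) = Rational(1742, 153)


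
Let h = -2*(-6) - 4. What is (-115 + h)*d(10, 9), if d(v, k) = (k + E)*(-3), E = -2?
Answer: 2247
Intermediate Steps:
h = 8 (h = 12 - 4 = 8)
d(v, k) = 6 - 3*k (d(v, k) = (k - 2)*(-3) = (-2 + k)*(-3) = 6 - 3*k)
(-115 + h)*d(10, 9) = (-115 + 8)*(6 - 3*9) = -107*(6 - 27) = -107*(-21) = 2247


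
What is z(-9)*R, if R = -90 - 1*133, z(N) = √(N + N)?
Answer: -669*I*√2 ≈ -946.11*I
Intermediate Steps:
z(N) = √2*√N (z(N) = √(2*N) = √2*√N)
R = -223 (R = -90 - 133 = -223)
z(-9)*R = (√2*√(-9))*(-223) = (√2*(3*I))*(-223) = (3*I*√2)*(-223) = -669*I*√2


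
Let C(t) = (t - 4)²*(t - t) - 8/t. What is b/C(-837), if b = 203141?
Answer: 170029017/8 ≈ 2.1254e+7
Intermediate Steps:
C(t) = -8/t (C(t) = (-4 + t)²*0 - 8/t = 0 - 8/t = -8/t)
b/C(-837) = 203141/((-8/(-837))) = 203141/((-8*(-1/837))) = 203141/(8/837) = 203141*(837/8) = 170029017/8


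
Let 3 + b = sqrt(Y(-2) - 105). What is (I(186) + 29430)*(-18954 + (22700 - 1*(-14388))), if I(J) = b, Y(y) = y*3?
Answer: 533629218 + 18134*I*sqrt(111) ≈ 5.3363e+8 + 1.9105e+5*I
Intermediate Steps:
Y(y) = 3*y
b = -3 + I*sqrt(111) (b = -3 + sqrt(3*(-2) - 105) = -3 + sqrt(-6 - 105) = -3 + sqrt(-111) = -3 + I*sqrt(111) ≈ -3.0 + 10.536*I)
I(J) = -3 + I*sqrt(111)
(I(186) + 29430)*(-18954 + (22700 - 1*(-14388))) = ((-3 + I*sqrt(111)) + 29430)*(-18954 + (22700 - 1*(-14388))) = (29427 + I*sqrt(111))*(-18954 + (22700 + 14388)) = (29427 + I*sqrt(111))*(-18954 + 37088) = (29427 + I*sqrt(111))*18134 = 533629218 + 18134*I*sqrt(111)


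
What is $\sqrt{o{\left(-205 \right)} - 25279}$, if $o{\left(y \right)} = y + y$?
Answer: $i \sqrt{25689} \approx 160.28 i$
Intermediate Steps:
$o{\left(y \right)} = 2 y$
$\sqrt{o{\left(-205 \right)} - 25279} = \sqrt{2 \left(-205\right) - 25279} = \sqrt{-410 - 25279} = \sqrt{-25689} = i \sqrt{25689}$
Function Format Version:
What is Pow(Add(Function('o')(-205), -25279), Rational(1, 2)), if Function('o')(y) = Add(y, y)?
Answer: Mul(I, Pow(25689, Rational(1, 2))) ≈ Mul(160.28, I)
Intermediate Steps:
Function('o')(y) = Mul(2, y)
Pow(Add(Function('o')(-205), -25279), Rational(1, 2)) = Pow(Add(Mul(2, -205), -25279), Rational(1, 2)) = Pow(Add(-410, -25279), Rational(1, 2)) = Pow(-25689, Rational(1, 2)) = Mul(I, Pow(25689, Rational(1, 2)))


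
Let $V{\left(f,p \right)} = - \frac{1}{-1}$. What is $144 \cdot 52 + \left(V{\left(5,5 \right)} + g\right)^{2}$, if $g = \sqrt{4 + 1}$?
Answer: $7494 + 2 \sqrt{5} \approx 7498.5$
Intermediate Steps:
$g = \sqrt{5} \approx 2.2361$
$V{\left(f,p \right)} = 1$ ($V{\left(f,p \right)} = \left(-1\right) \left(-1\right) = 1$)
$144 \cdot 52 + \left(V{\left(5,5 \right)} + g\right)^{2} = 144 \cdot 52 + \left(1 + \sqrt{5}\right)^{2} = 7488 + \left(1 + \sqrt{5}\right)^{2}$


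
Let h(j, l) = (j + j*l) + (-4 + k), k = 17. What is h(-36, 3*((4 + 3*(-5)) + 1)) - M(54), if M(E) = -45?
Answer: 1102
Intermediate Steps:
h(j, l) = 13 + j + j*l (h(j, l) = (j + j*l) + (-4 + 17) = (j + j*l) + 13 = 13 + j + j*l)
h(-36, 3*((4 + 3*(-5)) + 1)) - M(54) = (13 - 36 - 108*((4 + 3*(-5)) + 1)) - 1*(-45) = (13 - 36 - 108*((4 - 15) + 1)) + 45 = (13 - 36 - 108*(-11 + 1)) + 45 = (13 - 36 - 108*(-10)) + 45 = (13 - 36 - 36*(-30)) + 45 = (13 - 36 + 1080) + 45 = 1057 + 45 = 1102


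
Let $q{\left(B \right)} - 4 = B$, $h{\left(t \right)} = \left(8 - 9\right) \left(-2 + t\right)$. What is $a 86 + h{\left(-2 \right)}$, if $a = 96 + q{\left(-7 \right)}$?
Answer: $8002$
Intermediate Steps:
$h{\left(t \right)} = 2 - t$ ($h{\left(t \right)} = - (-2 + t) = 2 - t$)
$q{\left(B \right)} = 4 + B$
$a = 93$ ($a = 96 + \left(4 - 7\right) = 96 - 3 = 93$)
$a 86 + h{\left(-2 \right)} = 93 \cdot 86 + \left(2 - -2\right) = 7998 + \left(2 + 2\right) = 7998 + 4 = 8002$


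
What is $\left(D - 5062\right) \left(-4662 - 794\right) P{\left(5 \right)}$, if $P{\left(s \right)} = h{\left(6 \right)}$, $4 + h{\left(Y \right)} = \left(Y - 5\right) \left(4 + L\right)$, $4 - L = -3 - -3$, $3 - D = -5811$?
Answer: $-16411648$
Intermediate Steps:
$D = 5814$ ($D = 3 - -5811 = 3 + 5811 = 5814$)
$L = 4$ ($L = 4 - \left(-3 - -3\right) = 4 - \left(-3 + 3\right) = 4 - 0 = 4 + 0 = 4$)
$h{\left(Y \right)} = -44 + 8 Y$ ($h{\left(Y \right)} = -4 + \left(Y - 5\right) \left(4 + 4\right) = -4 + \left(-5 + Y\right) 8 = -4 + \left(-40 + 8 Y\right) = -44 + 8 Y$)
$P{\left(s \right)} = 4$ ($P{\left(s \right)} = -44 + 8 \cdot 6 = -44 + 48 = 4$)
$\left(D - 5062\right) \left(-4662 - 794\right) P{\left(5 \right)} = \left(5814 - 5062\right) \left(-4662 - 794\right) 4 = 752 \left(-5456\right) 4 = \left(-4102912\right) 4 = -16411648$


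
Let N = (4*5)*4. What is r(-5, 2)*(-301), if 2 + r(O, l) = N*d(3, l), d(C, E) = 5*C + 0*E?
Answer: -360598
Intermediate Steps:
d(C, E) = 5*C (d(C, E) = 5*C + 0 = 5*C)
N = 80 (N = 20*4 = 80)
r(O, l) = 1198 (r(O, l) = -2 + 80*(5*3) = -2 + 80*15 = -2 + 1200 = 1198)
r(-5, 2)*(-301) = 1198*(-301) = -360598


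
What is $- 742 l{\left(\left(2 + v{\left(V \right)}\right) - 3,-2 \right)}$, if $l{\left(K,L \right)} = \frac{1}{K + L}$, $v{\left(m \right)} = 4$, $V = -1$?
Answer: $-742$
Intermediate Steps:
$- 742 l{\left(\left(2 + v{\left(V \right)}\right) - 3,-2 \right)} = - \frac{742}{\left(\left(2 + 4\right) - 3\right) - 2} = - \frac{742}{\left(6 - 3\right) - 2} = - \frac{742}{3 - 2} = - \frac{742}{1} = \left(-742\right) 1 = -742$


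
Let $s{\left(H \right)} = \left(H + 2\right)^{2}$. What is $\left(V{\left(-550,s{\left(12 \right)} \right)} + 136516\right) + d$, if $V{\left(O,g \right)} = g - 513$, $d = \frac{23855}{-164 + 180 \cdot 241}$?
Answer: $\frac{5885999839}{43216} \approx 1.362 \cdot 10^{5}$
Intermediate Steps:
$d = \frac{23855}{43216}$ ($d = \frac{23855}{-164 + 43380} = \frac{23855}{43216} \approx 0.55199$)
$s{\left(H \right)} = \left(2 + H\right)^{2}$
$V{\left(O,g \right)} = -513 + g$
$\left(V{\left(-550,s{\left(12 \right)} \right)} + 136516\right) + d = \left(\left(-513 + \left(2 + 12\right)^{2}\right) + 136516\right) + \frac{23855}{43216} = \left(\left(-513 + 14^{2}\right) + 136516\right) + \frac{23855}{43216} = \left(\left(-513 + 196\right) + 136516\right) + \frac{23855}{43216} = \left(-317 + 136516\right) + \frac{23855}{43216} = 136199 + \frac{23855}{43216} = \frac{5885999839}{43216}$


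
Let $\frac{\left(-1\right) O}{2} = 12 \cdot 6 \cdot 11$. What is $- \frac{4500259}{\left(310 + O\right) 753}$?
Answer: $\frac{4500259}{959322} \approx 4.6911$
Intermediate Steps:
$O = -1584$ ($O = - 2 \cdot 12 \cdot 6 \cdot 11 = - 2 \cdot 72 \cdot 11 = \left(-2\right) 792 = -1584$)
$- \frac{4500259}{\left(310 + O\right) 753} = - \frac{4500259}{\left(310 - 1584\right) 753} = - \frac{4500259}{\left(-1274\right) 753} = - \frac{4500259}{-959322} = \left(-4500259\right) \left(- \frac{1}{959322}\right) = \frac{4500259}{959322}$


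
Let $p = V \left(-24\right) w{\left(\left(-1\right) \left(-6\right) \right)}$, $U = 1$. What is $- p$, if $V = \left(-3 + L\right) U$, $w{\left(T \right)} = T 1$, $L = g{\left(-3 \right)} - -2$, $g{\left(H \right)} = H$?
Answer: $-576$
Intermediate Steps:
$L = -1$ ($L = -3 - -2 = -3 + 2 = -1$)
$w{\left(T \right)} = T$
$V = -4$ ($V = \left(-3 - 1\right) 1 = \left(-4\right) 1 = -4$)
$p = 576$ ($p = \left(-4\right) \left(-24\right) \left(\left(-1\right) \left(-6\right)\right) = 96 \cdot 6 = 576$)
$- p = \left(-1\right) 576 = -576$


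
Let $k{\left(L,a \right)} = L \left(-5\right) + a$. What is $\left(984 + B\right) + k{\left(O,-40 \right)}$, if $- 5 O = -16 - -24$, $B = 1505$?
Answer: $2457$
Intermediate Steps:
$O = - \frac{8}{5}$ ($O = - \frac{-16 - -24}{5} = - \frac{-16 + 24}{5} = \left(- \frac{1}{5}\right) 8 = - \frac{8}{5} \approx -1.6$)
$k{\left(L,a \right)} = a - 5 L$ ($k{\left(L,a \right)} = - 5 L + a = a - 5 L$)
$\left(984 + B\right) + k{\left(O,-40 \right)} = \left(984 + 1505\right) - 32 = 2489 + \left(-40 + 8\right) = 2489 - 32 = 2457$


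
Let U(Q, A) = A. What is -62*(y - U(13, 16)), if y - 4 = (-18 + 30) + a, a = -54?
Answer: 3348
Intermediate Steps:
y = -38 (y = 4 + ((-18 + 30) - 54) = 4 + (12 - 54) = 4 - 42 = -38)
-62*(y - U(13, 16)) = -62*(-38 - 1*16) = -62*(-38 - 16) = -62*(-54) = 3348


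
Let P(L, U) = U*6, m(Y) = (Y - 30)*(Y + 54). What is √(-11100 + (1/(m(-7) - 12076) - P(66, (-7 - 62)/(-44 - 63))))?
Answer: I*√2695883762567165/492735 ≈ 105.37*I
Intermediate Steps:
m(Y) = (-30 + Y)*(54 + Y)
P(L, U) = 6*U
√(-11100 + (1/(m(-7) - 12076) - P(66, (-7 - 62)/(-44 - 63)))) = √(-11100 + (1/((-1620 + (-7)² + 24*(-7)) - 12076) - 6*(-7 - 62)/(-44 - 63))) = √(-11100 + (1/((-1620 + 49 - 168) - 12076) - 6*(-69/(-107)))) = √(-11100 + (1/(-1739 - 12076) - 6*(-69*(-1/107)))) = √(-11100 + (1/(-13815) - 6*69/107)) = √(-11100 + (-1/13815 - 1*414/107)) = √(-11100 + (-1/13815 - 414/107)) = √(-11100 - 5719517/1478205) = √(-16413795017/1478205) = I*√2695883762567165/492735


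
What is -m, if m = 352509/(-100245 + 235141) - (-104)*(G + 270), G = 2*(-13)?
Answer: -3423473405/134896 ≈ -25379.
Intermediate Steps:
G = -26
m = 3423473405/134896 (m = 352509/(-100245 + 235141) - (-104)*(-26 + 270) = 352509/134896 - (-104)*244 = 352509*(1/134896) - 1*(-25376) = 352509/134896 + 25376 = 3423473405/134896 ≈ 25379.)
-m = -1*3423473405/134896 = -3423473405/134896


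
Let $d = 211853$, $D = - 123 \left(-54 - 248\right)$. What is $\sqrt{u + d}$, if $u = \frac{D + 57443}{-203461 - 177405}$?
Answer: $\frac{3 \sqrt{3414569913908266}}{380866} \approx 460.27$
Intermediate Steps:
$D = 37146$ ($D = \left(-123\right) \left(-302\right) = 37146$)
$u = - \frac{94589}{380866}$ ($u = \frac{37146 + 57443}{-203461 - 177405} = \frac{94589}{-380866} = 94589 \left(- \frac{1}{380866}\right) = - \frac{94589}{380866} \approx -0.24835$)
$\sqrt{u + d} = \sqrt{- \frac{94589}{380866} + 211853} = \sqrt{\frac{80687510109}{380866}} = \frac{3 \sqrt{3414569913908266}}{380866}$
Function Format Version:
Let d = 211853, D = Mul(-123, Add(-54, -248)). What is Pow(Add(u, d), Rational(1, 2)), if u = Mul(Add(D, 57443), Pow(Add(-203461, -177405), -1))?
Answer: Mul(Rational(3, 380866), Pow(3414569913908266, Rational(1, 2))) ≈ 460.27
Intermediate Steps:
D = 37146 (D = Mul(-123, -302) = 37146)
u = Rational(-94589, 380866) (u = Mul(Add(37146, 57443), Pow(Add(-203461, -177405), -1)) = Mul(94589, Pow(-380866, -1)) = Mul(94589, Rational(-1, 380866)) = Rational(-94589, 380866) ≈ -0.24835)
Pow(Add(u, d), Rational(1, 2)) = Pow(Add(Rational(-94589, 380866), 211853), Rational(1, 2)) = Pow(Rational(80687510109, 380866), Rational(1, 2)) = Mul(Rational(3, 380866), Pow(3414569913908266, Rational(1, 2)))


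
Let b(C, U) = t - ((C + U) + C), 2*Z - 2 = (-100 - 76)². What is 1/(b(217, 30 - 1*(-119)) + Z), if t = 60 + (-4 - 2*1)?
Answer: 1/14960 ≈ 6.6845e-5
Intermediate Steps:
Z = 15489 (Z = 1 + (-100 - 76)²/2 = 1 + (½)*(-176)² = 1 + (½)*30976 = 1 + 15488 = 15489)
t = 54 (t = 60 + (-4 - 2) = 60 - 6 = 54)
b(C, U) = 54 - U - 2*C (b(C, U) = 54 - ((C + U) + C) = 54 - (U + 2*C) = 54 + (-U - 2*C) = 54 - U - 2*C)
1/(b(217, 30 - 1*(-119)) + Z) = 1/((54 - (30 - 1*(-119)) - 2*217) + 15489) = 1/((54 - (30 + 119) - 434) + 15489) = 1/((54 - 1*149 - 434) + 15489) = 1/((54 - 149 - 434) + 15489) = 1/(-529 + 15489) = 1/14960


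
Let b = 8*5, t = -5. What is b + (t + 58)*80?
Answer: 4280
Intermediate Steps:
b = 40
b + (t + 58)*80 = 40 + (-5 + 58)*80 = 40 + 53*80 = 40 + 4240 = 4280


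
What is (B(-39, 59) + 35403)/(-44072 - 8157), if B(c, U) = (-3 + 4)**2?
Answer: -35404/52229 ≈ -0.67786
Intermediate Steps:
B(c, U) = 1 (B(c, U) = 1**2 = 1)
(B(-39, 59) + 35403)/(-44072 - 8157) = (1 + 35403)/(-44072 - 8157) = 35404/(-52229) = 35404*(-1/52229) = -35404/52229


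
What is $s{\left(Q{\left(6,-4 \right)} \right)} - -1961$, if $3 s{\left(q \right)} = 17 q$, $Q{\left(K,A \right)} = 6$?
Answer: $1995$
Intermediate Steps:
$s{\left(q \right)} = \frac{17 q}{3}$
$s{\left(Q{\left(6,-4 \right)} \right)} - -1961 = \frac{17}{3} \cdot 6 - -1961 = 34 + 1961 = 1995$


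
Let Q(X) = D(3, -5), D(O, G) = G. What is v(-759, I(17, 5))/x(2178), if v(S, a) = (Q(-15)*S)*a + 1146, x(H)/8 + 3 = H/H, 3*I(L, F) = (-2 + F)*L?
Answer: -65661/16 ≈ -4103.8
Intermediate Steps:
I(L, F) = L*(-2 + F)/3 (I(L, F) = ((-2 + F)*L)/3 = (L*(-2 + F))/3 = L*(-2 + F)/3)
x(H) = -16 (x(H) = -24 + 8*(H/H) = -24 + 8*1 = -24 + 8 = -16)
Q(X) = -5
v(S, a) = 1146 - 5*S*a (v(S, a) = (-5*S)*a + 1146 = -5*S*a + 1146 = 1146 - 5*S*a)
v(-759, I(17, 5))/x(2178) = (1146 - 5*(-759)*(1/3)*17*(-2 + 5))/(-16) = (1146 - 5*(-759)*(1/3)*17*3)*(-1/16) = (1146 - 5*(-759)*17)*(-1/16) = (1146 + 64515)*(-1/16) = 65661*(-1/16) = -65661/16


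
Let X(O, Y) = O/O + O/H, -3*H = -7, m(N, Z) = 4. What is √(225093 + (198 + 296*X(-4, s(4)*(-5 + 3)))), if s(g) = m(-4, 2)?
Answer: √11028899/7 ≈ 474.43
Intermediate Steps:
s(g) = 4
H = 7/3 (H = -⅓*(-7) = 7/3 ≈ 2.3333)
X(O, Y) = 1 + 3*O/7 (X(O, Y) = O/O + O/(7/3) = 1 + O*(3/7) = 1 + 3*O/7)
√(225093 + (198 + 296*X(-4, s(4)*(-5 + 3)))) = √(225093 + (198 + 296*(1 + (3/7)*(-4)))) = √(225093 + (198 + 296*(1 - 12/7))) = √(225093 + (198 + 296*(-5/7))) = √(225093 + (198 - 1480/7)) = √(225093 - 94/7) = √(1575557/7) = √11028899/7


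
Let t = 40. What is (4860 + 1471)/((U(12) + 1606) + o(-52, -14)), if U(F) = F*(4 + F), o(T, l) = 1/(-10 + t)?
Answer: 189930/53941 ≈ 3.5211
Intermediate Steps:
o(T, l) = 1/30 (o(T, l) = 1/(-10 + 40) = 1/30)
(4860 + 1471)/((U(12) + 1606) + o(-52, -14)) = (4860 + 1471)/((12*(4 + 12) + 1606) + 1/30) = 6331/((12*16 + 1606) + 1/30) = 6331/((192 + 1606) + 1/30) = 6331/(1798 + 1/30) = 6331/(53941/30) = 6331*(30/53941) = 189930/53941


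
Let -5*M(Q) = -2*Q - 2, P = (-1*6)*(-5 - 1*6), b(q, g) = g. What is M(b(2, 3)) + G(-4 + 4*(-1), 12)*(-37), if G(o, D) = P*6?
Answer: -73252/5 ≈ -14650.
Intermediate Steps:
P = 66 (P = -6*(-5 - 6) = -6*(-11) = 66)
M(Q) = ⅖ + 2*Q/5 (M(Q) = -(-2*Q - 2)/5 = -(-2 - 2*Q)/5 = ⅖ + 2*Q/5)
G(o, D) = 396 (G(o, D) = 66*6 = 396)
M(b(2, 3)) + G(-4 + 4*(-1), 12)*(-37) = (⅖ + (⅖)*3) + 396*(-37) = (⅖ + 6/5) - 14652 = 8/5 - 14652 = -73252/5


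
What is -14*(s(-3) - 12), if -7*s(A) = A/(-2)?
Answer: 171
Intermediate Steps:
s(A) = A/14 (s(A) = -A/(7*(-2)) = -A*(-1)/(7*2) = -(-1)*A/14 = A/14)
-14*(s(-3) - 12) = -14*((1/14)*(-3) - 12) = -14*(-3/14 - 12) = -14*(-171/14) = 171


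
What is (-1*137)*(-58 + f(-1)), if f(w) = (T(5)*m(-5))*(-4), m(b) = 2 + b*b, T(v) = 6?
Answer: 96722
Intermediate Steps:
m(b) = 2 + b²
f(w) = -648 (f(w) = (6*(2 + (-5)²))*(-4) = (6*(2 + 25))*(-4) = (6*27)*(-4) = 162*(-4) = -648)
(-1*137)*(-58 + f(-1)) = (-1*137)*(-58 - 648) = -137*(-706) = 96722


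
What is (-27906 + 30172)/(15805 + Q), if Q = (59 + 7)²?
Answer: 2266/20161 ≈ 0.11240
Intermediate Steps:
Q = 4356 (Q = 66² = 4356)
(-27906 + 30172)/(15805 + Q) = (-27906 + 30172)/(15805 + 4356) = 2266/20161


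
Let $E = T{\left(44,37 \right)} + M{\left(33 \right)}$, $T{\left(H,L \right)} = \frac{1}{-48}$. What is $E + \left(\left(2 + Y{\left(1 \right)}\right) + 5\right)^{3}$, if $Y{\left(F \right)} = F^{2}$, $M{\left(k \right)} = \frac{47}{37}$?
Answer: $\frac{911531}{1776} \approx 513.25$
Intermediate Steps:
$T{\left(H,L \right)} = - \frac{1}{48}$
$M{\left(k \right)} = \frac{47}{37}$ ($M{\left(k \right)} = 47 \cdot \frac{1}{37} = \frac{47}{37}$)
$E = \frac{2219}{1776}$ ($E = - \frac{1}{48} + \frac{47}{37} = \frac{2219}{1776} \approx 1.2494$)
$E + \left(\left(2 + Y{\left(1 \right)}\right) + 5\right)^{3} = \frac{2219}{1776} + \left(\left(2 + 1^{2}\right) + 5\right)^{3} = \frac{2219}{1776} + \left(\left(2 + 1\right) + 5\right)^{3} = \frac{2219}{1776} + \left(3 + 5\right)^{3} = \frac{2219}{1776} + 8^{3} = \frac{2219}{1776} + 512 = \frac{911531}{1776}$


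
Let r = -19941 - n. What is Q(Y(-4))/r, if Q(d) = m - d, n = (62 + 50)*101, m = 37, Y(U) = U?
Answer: -41/31253 ≈ -0.0013119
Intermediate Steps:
n = 11312 (n = 112*101 = 11312)
Q(d) = 37 - d
r = -31253 (r = -19941 - 1*11312 = -19941 - 11312 = -31253)
Q(Y(-4))/r = (37 - 1*(-4))/(-31253) = (37 + 4)*(-1/31253) = 41*(-1/31253) = -41/31253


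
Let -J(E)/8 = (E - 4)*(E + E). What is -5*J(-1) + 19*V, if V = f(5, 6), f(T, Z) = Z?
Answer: 514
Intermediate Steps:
V = 6
J(E) = -16*E*(-4 + E) (J(E) = -8*(E - 4)*(E + E) = -8*(-4 + E)*2*E = -16*E*(-4 + E))
-5*J(-1) + 19*V = -80*(-1)*(4 - 1*(-1)) + 19*6 = -80*(-1)*(4 + 1) + 114 = -80*(-1)*5 + 114 = -5*(-80) + 114 = 400 + 114 = 514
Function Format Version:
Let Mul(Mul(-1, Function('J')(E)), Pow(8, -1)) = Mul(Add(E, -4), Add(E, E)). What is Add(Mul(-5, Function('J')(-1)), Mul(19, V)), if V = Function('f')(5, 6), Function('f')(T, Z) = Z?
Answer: 514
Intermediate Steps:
V = 6
Function('J')(E) = Mul(-16, E, Add(-4, E)) (Function('J')(E) = Mul(-8, Mul(Add(E, -4), Add(E, E))) = Mul(-8, Mul(Add(-4, E), Mul(2, E))) = Mul(-8, Mul(2, E, Add(-4, E))) = Mul(-16, E, Add(-4, E)))
Add(Mul(-5, Function('J')(-1)), Mul(19, V)) = Add(Mul(-5, Mul(16, -1, Add(4, Mul(-1, -1)))), Mul(19, 6)) = Add(Mul(-5, Mul(16, -1, Add(4, 1))), 114) = Add(Mul(-5, Mul(16, -1, 5)), 114) = Add(Mul(-5, -80), 114) = Add(400, 114) = 514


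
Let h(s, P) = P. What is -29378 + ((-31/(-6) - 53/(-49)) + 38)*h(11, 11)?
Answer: -8494033/294 ≈ -28891.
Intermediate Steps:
-29378 + ((-31/(-6) - 53/(-49)) + 38)*h(11, 11) = -29378 + ((-31/(-6) - 53/(-49)) + 38)*11 = -29378 + ((-31*(-⅙) - 53*(-1/49)) + 38)*11 = -29378 + ((31/6 + 53/49) + 38)*11 = -29378 + (1837/294 + 38)*11 = -29378 + (13009/294)*11 = -29378 + 143099/294 = -8494033/294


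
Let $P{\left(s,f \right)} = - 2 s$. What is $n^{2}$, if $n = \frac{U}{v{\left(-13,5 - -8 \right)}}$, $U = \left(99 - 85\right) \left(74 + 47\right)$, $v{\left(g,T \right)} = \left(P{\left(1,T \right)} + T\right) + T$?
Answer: $\frac{717409}{144} \approx 4982.0$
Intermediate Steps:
$v{\left(g,T \right)} = -2 + 2 T$ ($v{\left(g,T \right)} = \left(\left(-2\right) 1 + T\right) + T = \left(-2 + T\right) + T = -2 + 2 T$)
$U = 1694$ ($U = 14 \cdot 121 = 1694$)
$n = \frac{847}{12}$ ($n = \frac{1694}{-2 + 2 \left(5 - -8\right)} = \frac{1694}{-2 + 2 \left(5 + 8\right)} = \frac{1694}{-2 + 2 \cdot 13} = \frac{1694}{-2 + 26} = \frac{1694}{24} = 1694 \cdot \frac{1}{24} = \frac{847}{12} \approx 70.583$)
$n^{2} = \left(\frac{847}{12}\right)^{2} = \frac{717409}{144}$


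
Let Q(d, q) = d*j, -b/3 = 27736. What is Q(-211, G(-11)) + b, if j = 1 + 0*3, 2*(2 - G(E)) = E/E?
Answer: -83419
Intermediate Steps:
G(E) = 3/2 (G(E) = 2 - E/(2*E) = 2 - ½*1 = 2 - ½ = 3/2)
b = -83208 (b = -3*27736 = -83208)
j = 1 (j = 1 + 0 = 1)
Q(d, q) = d (Q(d, q) = d*1 = d)
Q(-211, G(-11)) + b = -211 - 83208 = -83419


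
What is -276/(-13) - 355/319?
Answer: 83429/4147 ≈ 20.118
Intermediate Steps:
-276/(-13) - 355/319 = -276*(-1/13) - 355*1/319 = 276/13 - 355/319 = 83429/4147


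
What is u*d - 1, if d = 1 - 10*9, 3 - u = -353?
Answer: -31685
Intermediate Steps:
u = 356 (u = 3 - 1*(-353) = 3 + 353 = 356)
d = -89 (d = 1 - 90 = -89)
u*d - 1 = 356*(-89) - 1 = -31684 - 1 = -31685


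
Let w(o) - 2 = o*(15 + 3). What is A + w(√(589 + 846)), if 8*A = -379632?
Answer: -47452 + 18*√1435 ≈ -46770.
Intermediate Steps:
A = -47454 (A = (⅛)*(-379632) = -47454)
w(o) = 2 + 18*o (w(o) = 2 + o*(15 + 3) = 2 + o*18 = 2 + 18*o)
A + w(√(589 + 846)) = -47454 + (2 + 18*√(589 + 846)) = -47454 + (2 + 18*√1435) = -47452 + 18*√1435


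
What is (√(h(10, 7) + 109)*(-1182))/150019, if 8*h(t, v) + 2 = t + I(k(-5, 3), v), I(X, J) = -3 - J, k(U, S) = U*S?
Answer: -591*√435/150019 ≈ -0.082165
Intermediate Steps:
k(U, S) = S*U
h(t, v) = -5/8 - v/8 + t/8 (h(t, v) = -¼ + (t + (-3 - v))/8 = -¼ + (-3 + t - v)/8 = -¼ + (-3/8 - v/8 + t/8) = -5/8 - v/8 + t/8)
(√(h(10, 7) + 109)*(-1182))/150019 = (√((-5/8 - ⅛*7 + (⅛)*10) + 109)*(-1182))/150019 = (√((-5/8 - 7/8 + 5/4) + 109)*(-1182))*(1/150019) = (√(-¼ + 109)*(-1182))*(1/150019) = (√(435/4)*(-1182))*(1/150019) = ((√435/2)*(-1182))*(1/150019) = -591*√435*(1/150019) = -591*√435/150019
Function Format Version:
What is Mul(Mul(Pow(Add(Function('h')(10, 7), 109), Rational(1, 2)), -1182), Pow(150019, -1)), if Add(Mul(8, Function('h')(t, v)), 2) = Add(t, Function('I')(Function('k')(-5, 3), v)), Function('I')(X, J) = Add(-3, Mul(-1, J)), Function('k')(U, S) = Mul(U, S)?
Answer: Mul(Rational(-591, 150019), Pow(435, Rational(1, 2))) ≈ -0.082165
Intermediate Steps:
Function('k')(U, S) = Mul(S, U)
Function('h')(t, v) = Add(Rational(-5, 8), Mul(Rational(-1, 8), v), Mul(Rational(1, 8), t)) (Function('h')(t, v) = Add(Rational(-1, 4), Mul(Rational(1, 8), Add(t, Add(-3, Mul(-1, v))))) = Add(Rational(-1, 4), Mul(Rational(1, 8), Add(-3, t, Mul(-1, v)))) = Add(Rational(-1, 4), Add(Rational(-3, 8), Mul(Rational(-1, 8), v), Mul(Rational(1, 8), t))) = Add(Rational(-5, 8), Mul(Rational(-1, 8), v), Mul(Rational(1, 8), t)))
Mul(Mul(Pow(Add(Function('h')(10, 7), 109), Rational(1, 2)), -1182), Pow(150019, -1)) = Mul(Mul(Pow(Add(Add(Rational(-5, 8), Mul(Rational(-1, 8), 7), Mul(Rational(1, 8), 10)), 109), Rational(1, 2)), -1182), Pow(150019, -1)) = Mul(Mul(Pow(Add(Add(Rational(-5, 8), Rational(-7, 8), Rational(5, 4)), 109), Rational(1, 2)), -1182), Rational(1, 150019)) = Mul(Mul(Pow(Add(Rational(-1, 4), 109), Rational(1, 2)), -1182), Rational(1, 150019)) = Mul(Mul(Pow(Rational(435, 4), Rational(1, 2)), -1182), Rational(1, 150019)) = Mul(Mul(Mul(Rational(1, 2), Pow(435, Rational(1, 2))), -1182), Rational(1, 150019)) = Mul(Mul(-591, Pow(435, Rational(1, 2))), Rational(1, 150019)) = Mul(Rational(-591, 150019), Pow(435, Rational(1, 2)))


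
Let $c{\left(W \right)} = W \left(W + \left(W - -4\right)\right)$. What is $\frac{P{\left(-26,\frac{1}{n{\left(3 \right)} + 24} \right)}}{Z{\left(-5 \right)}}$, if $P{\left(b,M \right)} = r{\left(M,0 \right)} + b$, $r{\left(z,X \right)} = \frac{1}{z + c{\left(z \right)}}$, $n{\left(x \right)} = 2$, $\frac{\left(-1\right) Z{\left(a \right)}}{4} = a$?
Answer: $- \frac{689}{660} \approx -1.0439$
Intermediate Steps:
$c{\left(W \right)} = W \left(4 + 2 W\right)$ ($c{\left(W \right)} = W \left(W + \left(W + 4\right)\right) = W \left(W + \left(4 + W\right)\right) = W \left(4 + 2 W\right)$)
$Z{\left(a \right)} = - 4 a$
$r{\left(z,X \right)} = \frac{1}{z + 2 z \left(2 + z\right)}$
$P{\left(b,M \right)} = b + \frac{1}{M \left(5 + 2 M\right)}$ ($P{\left(b,M \right)} = \frac{1}{M \left(5 + 2 M\right)} + b = b + \frac{1}{M \left(5 + 2 M\right)}$)
$\frac{P{\left(-26,\frac{1}{n{\left(3 \right)} + 24} \right)}}{Z{\left(-5 \right)}} = \frac{\frac{1}{\frac{1}{2 + 24}} \frac{1}{5 + \frac{2}{2 + 24}} \left(1 + \frac{1}{2 + 24} \left(-26\right) \left(5 + \frac{2}{2 + 24}\right)\right)}{\left(-4\right) \left(-5\right)} = \frac{\frac{1}{\frac{1}{26}} \frac{1}{5 + \frac{2}{26}} \left(1 + \frac{1}{26} \left(-26\right) \left(5 + \frac{2}{26}\right)\right)}{20} = \frac{\frac{1}{\frac{1}{26}} \left(1 + \frac{1}{26} \left(-26\right) \left(5 + 2 \cdot \frac{1}{26}\right)\right)}{5 + 2 \cdot \frac{1}{26}} \cdot \frac{1}{20} = \frac{26 \left(1 + \frac{1}{26} \left(-26\right) \left(5 + \frac{1}{13}\right)\right)}{5 + \frac{1}{13}} \cdot \frac{1}{20} = \frac{26 \left(1 + \frac{1}{26} \left(-26\right) \frac{66}{13}\right)}{\frac{66}{13}} \cdot \frac{1}{20} = 26 \cdot \frac{13}{66} \left(1 - \frac{66}{13}\right) \frac{1}{20} = 26 \cdot \frac{13}{66} \left(- \frac{53}{13}\right) \frac{1}{20} = \left(- \frac{689}{33}\right) \frac{1}{20} = - \frac{689}{660}$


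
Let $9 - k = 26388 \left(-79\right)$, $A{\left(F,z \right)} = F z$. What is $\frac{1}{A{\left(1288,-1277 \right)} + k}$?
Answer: $\frac{1}{439885} \approx 2.2733 \cdot 10^{-6}$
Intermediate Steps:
$k = 2084661$ ($k = 9 - 26388 \left(-79\right) = 9 - -2084652 = 9 + 2084652 = 2084661$)
$\frac{1}{A{\left(1288,-1277 \right)} + k} = \frac{1}{1288 \left(-1277\right) + 2084661} = \frac{1}{-1644776 + 2084661} = \frac{1}{439885}$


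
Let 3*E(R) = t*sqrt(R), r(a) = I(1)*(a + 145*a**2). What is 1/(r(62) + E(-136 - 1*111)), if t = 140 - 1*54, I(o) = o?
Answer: 2508489/1398338038544 - 129*I*sqrt(247)/1398338038544 ≈ 1.7939e-6 - 1.4499e-9*I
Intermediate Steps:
t = 86 (t = 140 - 54 = 86)
r(a) = a + 145*a**2 (r(a) = 1*(a + 145*a**2) = a + 145*a**2)
E(R) = 86*sqrt(R)/3 (E(R) = (86*sqrt(R))/3 = 86*sqrt(R)/3)
1/(r(62) + E(-136 - 1*111)) = 1/(62*(1 + 145*62) + 86*sqrt(-136 - 1*111)/3) = 1/(62*(1 + 8990) + 86*sqrt(-136 - 111)/3) = 1/(62*8991 + 86*sqrt(-247)/3) = 1/(557442 + 86*(I*sqrt(247))/3) = 1/(557442 + 86*I*sqrt(247)/3)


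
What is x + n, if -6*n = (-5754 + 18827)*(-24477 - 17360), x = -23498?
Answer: 546794113/6 ≈ 9.1132e+7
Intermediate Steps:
n = 546935101/6 (n = -(-5754 + 18827)*(-24477 - 17360)/6 = -13073*(-41837)/6 = -⅙*(-546935101) = 546935101/6 ≈ 9.1156e+7)
x + n = -23498 + 546935101/6 = 546794113/6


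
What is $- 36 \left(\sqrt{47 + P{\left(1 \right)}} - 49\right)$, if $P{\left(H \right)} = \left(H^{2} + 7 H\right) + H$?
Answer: $1764 - 72 \sqrt{14} \approx 1494.6$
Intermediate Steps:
$P{\left(H \right)} = H^{2} + 8 H$
$- 36 \left(\sqrt{47 + P{\left(1 \right)}} - 49\right) = - 36 \left(\sqrt{47 + 1 \left(8 + 1\right)} - 49\right) = - 36 \left(\sqrt{47 + 1 \cdot 9} - 49\right) = - 36 \left(\sqrt{47 + 9} - 49\right) = - 36 \left(\sqrt{56} - 49\right) = - 36 \left(2 \sqrt{14} - 49\right) = - 36 \left(-49 + 2 \sqrt{14}\right) = 1764 - 72 \sqrt{14}$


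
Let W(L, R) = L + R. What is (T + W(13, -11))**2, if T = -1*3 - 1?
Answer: 4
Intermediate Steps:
T = -4 (T = -3 - 1 = -4)
(T + W(13, -11))**2 = (-4 + (13 - 11))**2 = (-4 + 2)**2 = (-2)**2 = 4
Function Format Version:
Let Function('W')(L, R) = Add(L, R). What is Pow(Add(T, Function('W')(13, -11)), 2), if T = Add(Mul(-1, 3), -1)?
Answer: 4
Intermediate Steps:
T = -4 (T = Add(-3, -1) = -4)
Pow(Add(T, Function('W')(13, -11)), 2) = Pow(Add(-4, Add(13, -11)), 2) = Pow(Add(-4, 2), 2) = Pow(-2, 2) = 4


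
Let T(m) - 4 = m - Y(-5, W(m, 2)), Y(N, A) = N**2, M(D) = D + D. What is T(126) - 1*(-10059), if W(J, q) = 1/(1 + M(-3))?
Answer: 10164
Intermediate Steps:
M(D) = 2*D
W(J, q) = -1/5 (W(J, q) = 1/(1 + 2*(-3)) = 1/(1 - 6) = 1/(-5) = -1/5)
T(m) = -21 + m (T(m) = 4 + (m - 1*(-5)**2) = 4 + (m - 1*25) = 4 + (m - 25) = 4 + (-25 + m) = -21 + m)
T(126) - 1*(-10059) = (-21 + 126) - 1*(-10059) = 105 + 10059 = 10164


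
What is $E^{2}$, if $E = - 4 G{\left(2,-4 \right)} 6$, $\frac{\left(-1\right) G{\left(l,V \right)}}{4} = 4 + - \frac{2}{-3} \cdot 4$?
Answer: $409600$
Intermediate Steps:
$G{\left(l,V \right)} = - \frac{80}{3}$ ($G{\left(l,V \right)} = - 4 \left(4 + - \frac{2}{-3} \cdot 4\right) = - 4 \left(4 + \left(-2\right) \left(- \frac{1}{3}\right) 4\right) = - 4 \left(4 + \frac{2}{3} \cdot 4\right) = - 4 \left(4 + \frac{8}{3}\right) = \left(-4\right) \frac{20}{3} = - \frac{80}{3}$)
$E = 640$ ($E = \left(-4\right) \left(- \frac{80}{3}\right) 6 = \frac{320}{3} \cdot 6 = 640$)
$E^{2} = 640^{2} = 409600$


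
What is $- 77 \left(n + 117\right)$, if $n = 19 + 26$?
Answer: $-12474$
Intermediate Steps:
$n = 45$
$- 77 \left(n + 117\right) = - 77 \left(45 + 117\right) = \left(-77\right) 162 = -12474$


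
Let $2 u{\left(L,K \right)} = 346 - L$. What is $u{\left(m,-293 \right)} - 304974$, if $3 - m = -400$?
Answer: $- \frac{610005}{2} \approx -3.05 \cdot 10^{5}$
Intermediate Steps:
$m = 403$ ($m = 3 - -400 = 3 + 400 = 403$)
$u{\left(L,K \right)} = 173 - \frac{L}{2}$ ($u{\left(L,K \right)} = \frac{346 - L}{2} = 173 - \frac{L}{2}$)
$u{\left(m,-293 \right)} - 304974 = \left(173 - \frac{403}{2}\right) - 304974 = - \frac{57}{2} - 304974 = - \frac{610005}{2}$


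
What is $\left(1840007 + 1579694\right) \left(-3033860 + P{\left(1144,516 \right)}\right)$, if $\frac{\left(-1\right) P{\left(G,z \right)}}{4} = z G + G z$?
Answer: $-26524199508692$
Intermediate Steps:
$P{\left(G,z \right)} = - 8 G z$ ($P{\left(G,z \right)} = - 4 \left(z G + G z\right) = - 4 \left(G z + G z\right) = - 4 \cdot 2 G z = - 8 G z$)
$\left(1840007 + 1579694\right) \left(-3033860 + P{\left(1144,516 \right)}\right) = \left(1840007 + 1579694\right) \left(-3033860 - 9152 \cdot 516\right) = 3419701 \left(-3033860 - 4722432\right) = 3419701 \left(-7756292\right) = -26524199508692$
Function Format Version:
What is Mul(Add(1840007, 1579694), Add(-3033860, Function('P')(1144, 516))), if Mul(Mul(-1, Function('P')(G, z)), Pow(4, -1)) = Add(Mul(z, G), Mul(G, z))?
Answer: -26524199508692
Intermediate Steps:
Function('P')(G, z) = Mul(-8, G, z) (Function('P')(G, z) = Mul(-4, Add(Mul(z, G), Mul(G, z))) = Mul(-4, Add(Mul(G, z), Mul(G, z))) = Mul(-4, Mul(2, G, z)) = Mul(-8, G, z))
Mul(Add(1840007, 1579694), Add(-3033860, Function('P')(1144, 516))) = Mul(Add(1840007, 1579694), Add(-3033860, Mul(-8, 1144, 516))) = Mul(3419701, Add(-3033860, -4722432)) = Mul(3419701, -7756292) = -26524199508692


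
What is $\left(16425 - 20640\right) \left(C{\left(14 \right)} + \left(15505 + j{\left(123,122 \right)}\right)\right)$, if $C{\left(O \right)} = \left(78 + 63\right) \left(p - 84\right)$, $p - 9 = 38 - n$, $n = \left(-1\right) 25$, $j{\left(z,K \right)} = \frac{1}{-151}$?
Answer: $- \frac{8791486830}{151} \approx -5.8222 \cdot 10^{7}$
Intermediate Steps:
$j{\left(z,K \right)} = - \frac{1}{151}$
$n = -25$
$p = 72$ ($p = 9 + \left(38 - -25\right) = 9 + \left(38 + 25\right) = 9 + 63 = 72$)
$C{\left(O \right)} = -1692$ ($C{\left(O \right)} = \left(78 + 63\right) \left(72 - 84\right) = 141 \left(-12\right) = -1692$)
$\left(16425 - 20640\right) \left(C{\left(14 \right)} + \left(15505 + j{\left(123,122 \right)}\right)\right) = \left(16425 - 20640\right) \left(-1692 + \left(15505 - \frac{1}{151}\right)\right) = - 4215 \left(-1692 + \frac{2341254}{151}\right) = \left(-4215\right) \frac{2085762}{151} = - \frac{8791486830}{151}$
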